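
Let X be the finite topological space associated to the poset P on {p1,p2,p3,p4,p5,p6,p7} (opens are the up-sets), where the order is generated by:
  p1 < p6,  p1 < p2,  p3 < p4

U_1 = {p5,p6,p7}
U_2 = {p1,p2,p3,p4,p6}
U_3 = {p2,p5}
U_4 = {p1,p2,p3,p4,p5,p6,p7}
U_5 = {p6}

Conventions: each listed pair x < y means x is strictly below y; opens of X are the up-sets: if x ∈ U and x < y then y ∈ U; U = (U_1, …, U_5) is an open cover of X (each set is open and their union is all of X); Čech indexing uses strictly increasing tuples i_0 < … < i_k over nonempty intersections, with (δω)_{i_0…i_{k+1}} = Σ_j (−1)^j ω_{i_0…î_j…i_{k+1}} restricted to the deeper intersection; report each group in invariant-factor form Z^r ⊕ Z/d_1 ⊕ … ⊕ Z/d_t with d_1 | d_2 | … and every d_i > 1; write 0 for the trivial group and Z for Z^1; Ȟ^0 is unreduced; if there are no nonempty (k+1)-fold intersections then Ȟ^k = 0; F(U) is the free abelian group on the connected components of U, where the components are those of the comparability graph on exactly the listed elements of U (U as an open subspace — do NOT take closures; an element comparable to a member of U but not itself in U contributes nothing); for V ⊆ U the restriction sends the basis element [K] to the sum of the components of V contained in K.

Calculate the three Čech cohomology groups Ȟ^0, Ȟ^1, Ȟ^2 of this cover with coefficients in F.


Ȟ^0(U;F) ≅ Z^4,  Ȟ^1(U;F) ≅ 0,  Ȟ^2(U;F) ≅ 0

nerve of the cover:
  U12={p6} U13={p5} U14={p5,p6,p7} U15={p6} U23={p2} U24={p1,p2,p3,p4,p6} U25={p6} U34={p2,p5} U45={p6}
  U124={p6} U125={p6} U134={p5} U145={p6} U234={p2} U245={p6}
  U1245={p6}
components per intersection:
  U1: {p5} {p6} {p7}
  U2: {p1,p2,p6} {p3,p4}
  U3: {p2} {p5}
  U4: {p1,p2,p6} {p3,p4} {p5} {p7}
  U5: {p6}
  U12: {p6}
  U13: {p5}
  U14: {p5} {p6} {p7}
  U15: {p6}
  U23: {p2}
  U24: {p1,p2,p6} {p3,p4}
  U25: {p6}
  U34: {p2} {p5}
  U45: {p6}
  U124: {p6}
  U125: {p6}
  U134: {p5}
  U145: {p6}
  U234: {p2}
  U245: {p6}
  U1245: {p6}
C dims 12,13,6,1; δ0: rk 8, SNF 1^8; δ1: rk 5, SNF 1^5; δ2: rk 1, SNF 1^1
Ȟ^0 = (12 − 8) − 0 = 4, so Ȟ^0 ≅ Z^4
Ȟ^1 = (13 − 5) − 8 = 0, so Ȟ^1 ≅ 0
Ȟ^2 = (6 − 1) − 5 = 0, so Ȟ^2 ≅ 0


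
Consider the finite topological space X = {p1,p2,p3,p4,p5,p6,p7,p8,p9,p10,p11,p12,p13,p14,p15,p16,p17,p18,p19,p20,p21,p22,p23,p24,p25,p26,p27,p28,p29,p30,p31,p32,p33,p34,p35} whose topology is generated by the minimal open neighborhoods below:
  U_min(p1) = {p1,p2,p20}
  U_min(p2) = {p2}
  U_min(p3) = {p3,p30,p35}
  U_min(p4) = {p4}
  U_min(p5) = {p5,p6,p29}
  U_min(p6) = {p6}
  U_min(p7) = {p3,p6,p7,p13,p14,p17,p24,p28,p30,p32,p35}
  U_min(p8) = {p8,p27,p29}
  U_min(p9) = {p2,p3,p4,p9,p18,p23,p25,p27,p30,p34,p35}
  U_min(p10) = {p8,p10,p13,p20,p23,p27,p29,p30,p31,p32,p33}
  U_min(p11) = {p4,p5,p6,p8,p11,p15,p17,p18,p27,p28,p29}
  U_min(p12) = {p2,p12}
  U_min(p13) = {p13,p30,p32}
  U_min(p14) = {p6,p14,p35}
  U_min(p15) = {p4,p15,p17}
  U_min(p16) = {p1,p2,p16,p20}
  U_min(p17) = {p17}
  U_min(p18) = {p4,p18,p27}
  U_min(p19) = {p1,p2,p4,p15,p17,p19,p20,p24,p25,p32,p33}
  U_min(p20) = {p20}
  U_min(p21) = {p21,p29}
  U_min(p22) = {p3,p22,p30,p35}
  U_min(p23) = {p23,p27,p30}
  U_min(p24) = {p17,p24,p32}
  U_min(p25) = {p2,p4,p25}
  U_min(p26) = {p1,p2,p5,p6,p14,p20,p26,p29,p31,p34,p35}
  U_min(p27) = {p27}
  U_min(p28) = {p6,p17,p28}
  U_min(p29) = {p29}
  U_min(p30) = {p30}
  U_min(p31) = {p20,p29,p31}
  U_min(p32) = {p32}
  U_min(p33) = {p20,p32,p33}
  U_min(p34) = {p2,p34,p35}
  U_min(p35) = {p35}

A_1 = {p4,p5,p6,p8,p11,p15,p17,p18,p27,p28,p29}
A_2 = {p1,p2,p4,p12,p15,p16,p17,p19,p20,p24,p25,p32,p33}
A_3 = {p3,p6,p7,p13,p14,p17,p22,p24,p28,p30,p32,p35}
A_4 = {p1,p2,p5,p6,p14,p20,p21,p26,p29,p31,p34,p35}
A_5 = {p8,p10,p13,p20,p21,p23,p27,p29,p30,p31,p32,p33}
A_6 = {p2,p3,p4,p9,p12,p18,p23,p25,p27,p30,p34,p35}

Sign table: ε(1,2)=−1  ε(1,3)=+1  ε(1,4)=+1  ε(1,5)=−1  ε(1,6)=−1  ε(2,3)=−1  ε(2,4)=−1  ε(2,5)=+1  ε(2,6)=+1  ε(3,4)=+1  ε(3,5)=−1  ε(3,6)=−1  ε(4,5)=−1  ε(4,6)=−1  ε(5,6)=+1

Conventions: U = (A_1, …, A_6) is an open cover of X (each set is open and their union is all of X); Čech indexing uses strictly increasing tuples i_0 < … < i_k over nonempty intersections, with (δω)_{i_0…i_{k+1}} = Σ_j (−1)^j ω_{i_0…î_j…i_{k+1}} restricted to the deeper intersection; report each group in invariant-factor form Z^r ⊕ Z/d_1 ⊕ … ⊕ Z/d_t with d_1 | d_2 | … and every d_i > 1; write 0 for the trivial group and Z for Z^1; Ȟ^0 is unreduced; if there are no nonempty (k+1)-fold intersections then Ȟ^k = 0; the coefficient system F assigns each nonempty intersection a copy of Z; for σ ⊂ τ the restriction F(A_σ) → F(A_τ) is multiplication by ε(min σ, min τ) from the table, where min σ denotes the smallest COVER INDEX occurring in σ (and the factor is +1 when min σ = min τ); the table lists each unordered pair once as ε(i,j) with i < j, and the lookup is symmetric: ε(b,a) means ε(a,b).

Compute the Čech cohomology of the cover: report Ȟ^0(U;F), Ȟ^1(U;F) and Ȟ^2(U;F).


nerve simplices:
  A12={p4,p15,p17} A13={p6,p17,p28} A14={p5,p6,p29} A15={p8,p27,p29} A16={p4,p18,p27} A23={p17,p24,p32} A24={p1,p2,p20} A25={p20,p32,p33} A26={p2,p4,p12,p25} A34={p6,p14,p35} A35={p13,p30,p32} A36={p3,p30,p35} A45={p20,p21,p29,p31} A46={p2,p34,p35} A56={p23,p27,p30}
  A123={p17} A126={p4} A134={p6} A145={p29} A156={p27} A235={p32} A245={p20} A246={p2} A346={p35} A356={p30}
C dims 6,15,10; δ0: rk 5, SNF 1^5; δ1: rk 10, SNF 1^9·2
degree 0: 6−5−0 = 1 → Ȟ^0 ≅ Z
degree 1: 15−10−5 = 0 → Ȟ^1 ≅ 0
degree 2: 10−0−10 = 0 plus torsion [2] → Ȟ^2 ≅ Z/2

Ȟ^0(U;F) ≅ Z,  Ȟ^1(U;F) ≅ 0,  Ȟ^2(U;F) ≅ Z/2


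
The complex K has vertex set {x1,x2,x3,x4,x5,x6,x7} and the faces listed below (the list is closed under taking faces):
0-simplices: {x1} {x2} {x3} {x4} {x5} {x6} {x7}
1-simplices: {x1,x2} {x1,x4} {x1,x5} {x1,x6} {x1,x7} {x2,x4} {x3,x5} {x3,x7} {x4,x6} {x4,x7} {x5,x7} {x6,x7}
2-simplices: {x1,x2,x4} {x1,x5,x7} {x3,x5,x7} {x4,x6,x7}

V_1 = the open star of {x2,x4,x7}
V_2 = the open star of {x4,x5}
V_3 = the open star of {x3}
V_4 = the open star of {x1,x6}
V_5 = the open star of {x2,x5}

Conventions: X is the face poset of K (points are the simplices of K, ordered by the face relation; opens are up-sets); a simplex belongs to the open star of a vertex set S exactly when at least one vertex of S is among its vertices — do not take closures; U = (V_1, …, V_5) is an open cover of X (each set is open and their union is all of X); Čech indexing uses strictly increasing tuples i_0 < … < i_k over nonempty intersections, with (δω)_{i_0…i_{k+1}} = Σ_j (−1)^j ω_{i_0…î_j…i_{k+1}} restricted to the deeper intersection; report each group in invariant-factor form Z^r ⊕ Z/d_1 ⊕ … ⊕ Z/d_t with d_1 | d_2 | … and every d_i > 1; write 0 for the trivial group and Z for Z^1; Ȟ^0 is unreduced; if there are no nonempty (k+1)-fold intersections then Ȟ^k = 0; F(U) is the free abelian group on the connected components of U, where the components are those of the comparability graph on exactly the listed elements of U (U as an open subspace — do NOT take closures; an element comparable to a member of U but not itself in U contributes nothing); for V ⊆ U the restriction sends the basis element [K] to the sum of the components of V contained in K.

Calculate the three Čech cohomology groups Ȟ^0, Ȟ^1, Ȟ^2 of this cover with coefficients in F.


Ȟ^0 = Z, Ȟ^1 = Z^2, Ȟ^2 = 0

cover nerve:
  V1={{x2},{x4},{x7},{x1,x2},{x1,x4},{x1,x7},{x2,x4},{x3,x7},{x4,x6},{x4,x7},{x5,x7},{x6,x7},{x1,x2,x4},{x1,x5,x7},{x3,x5,x7},{x4,x6,x7}} V2={{x4},{x5},{x1,x4},{x1,x5},{x2,x4},{x3,x5},{x4,x6},{x4,x7},{x5,x7},{x1,x2,x4},{x1,x5,x7},{x3,x5,x7},{x4,x6,x7}} V3={{x3},{x3,x5},{x3,x7},{x3,x5,x7}} V4={{x1},{x6},{x1,x2},{x1,x4},{x1,x5},{x1,x6},{x1,x7},{x4,x6},{x6,x7},{x1,x2,x4},{x1,x5,x7},{x4,x6,x7}} V5={{x2},{x5},{x1,x2},{x1,x5},{x2,x4},{x3,x5},{x5,x7},{x1,x2,x4},{x1,x5,x7},{x3,x5,x7}}
  V12={{x4},{x1,x4},{x2,x4},{x4,x6},{x4,x7},{x5,x7},{x1,x2,x4},{x1,x5,x7},{x3,x5,x7},{x4,x6,x7}} V13={{x3,x7},{x3,x5,x7}} V14={{x1,x2},{x1,x4},{x1,x7},{x4,x6},{x6,x7},{x1,x2,x4},{x1,x5,x7},{x4,x6,x7}} V15={{x2},{x1,x2},{x2,x4},{x5,x7},{x1,x2,x4},{x1,x5,x7},{x3,x5,x7}} V23={{x3,x5},{x3,x5,x7}} V24={{x1,x4},{x1,x5},{x4,x6},{x1,x2,x4},{x1,x5,x7},{x4,x6,x7}} V25={{x5},{x1,x5},{x2,x4},{x3,x5},{x5,x7},{x1,x2,x4},{x1,x5,x7},{x3,x5,x7}} V35={{x3,x5},{x3,x5,x7}} V45={{x1,x2},{x1,x5},{x1,x2,x4},{x1,x5,x7}}
  V123={{x3,x5,x7}} V124={{x1,x4},{x4,x6},{x1,x2,x4},{x1,x5,x7},{x4,x6,x7}} V125={{x2,x4},{x5,x7},{x1,x2,x4},{x1,x5,x7},{x3,x5,x7}} V135={{x3,x5,x7}} V145={{x1,x2},{x1,x2,x4},{x1,x5,x7}} V235={{x3,x5},{x3,x5,x7}} V245={{x1,x5},{x1,x2,x4},{x1,x5,x7}}
  V1235={{x3,x5,x7}} V1245={{x1,x2,x4},{x1,x5,x7}}
components per intersection:
  V1: {{x2},{x4},{x7},{x1,x2},{x1,x4},{x1,x7},{x2,x4},{x3,x7},{x4,x6},{x4,x7},{x5,x7},{x6,x7},{x1,x2,x4},{x1,x5,x7},{x3,x5,x7},{x4,x6,x7}}
  V2: {{x4},{x1,x4},{x2,x4},{x4,x6},{x4,x7},{x1,x2,x4},{x4,x6,x7}} {{x5},{x1,x5},{x3,x5},{x5,x7},{x1,x5,x7},{x3,x5,x7}}
  V3: {{x3},{x3,x5},{x3,x7},{x3,x5,x7}}
  V4: {{x1},{x6},{x1,x2},{x1,x4},{x1,x5},{x1,x6},{x1,x7},{x4,x6},{x6,x7},{x1,x2,x4},{x1,x5,x7},{x4,x6,x7}}
  V5: {{x2},{x1,x2},{x2,x4},{x1,x2,x4}} {{x5},{x1,x5},{x3,x5},{x5,x7},{x1,x5,x7},{x3,x5,x7}}
  V12: {{x4},{x1,x4},{x2,x4},{x4,x6},{x4,x7},{x1,x2,x4},{x4,x6,x7}} {{x5,x7},{x1,x5,x7},{x3,x5,x7}}
  V13: {{x3,x7},{x3,x5,x7}}
  V14: {{x1,x2},{x1,x4},{x1,x2,x4}} {{x1,x7},{x1,x5,x7}} {{x4,x6},{x6,x7},{x4,x6,x7}}
  V15: {{x2},{x1,x2},{x2,x4},{x1,x2,x4}} {{x5,x7},{x1,x5,x7},{x3,x5,x7}}
  V23: {{x3,x5},{x3,x5,x7}}
  V24: {{x1,x4},{x1,x2,x4}} {{x1,x5},{x1,x5,x7}} {{x4,x6},{x4,x6,x7}}
  V25: {{x5},{x1,x5},{x3,x5},{x5,x7},{x1,x5,x7},{x3,x5,x7}} {{x2,x4},{x1,x2,x4}}
  V35: {{x3,x5},{x3,x5,x7}}
  V45: {{x1,x2},{x1,x2,x4}} {{x1,x5},{x1,x5,x7}}
  V123: {{x3,x5,x7}}
  V124: {{x1,x4},{x1,x2,x4}} {{x4,x6},{x4,x6,x7}} {{x1,x5,x7}}
  V125: {{x2,x4},{x1,x2,x4}} {{x5,x7},{x1,x5,x7},{x3,x5,x7}}
  V135: {{x3,x5,x7}}
  V145: {{x1,x2},{x1,x2,x4}} {{x1,x5,x7}}
  V235: {{x3,x5},{x3,x5,x7}}
  V245: {{x1,x5},{x1,x5,x7}} {{x1,x2,x4}}
  V1235: {{x3,x5,x7}}
  V1245: {{x1,x2,x4}} {{x1,x5,x7}}
C dims 7,17,12,3; δ0: rk 6, SNF 1^6; δ1: rk 9, SNF 1^9; δ2: rk 3, SNF 1^3
Ȟ^0: (7−6)−0=1 ⇒ Z
Ȟ^1: (17−9)−6=2 ⇒ Z^2
Ȟ^2: (12−3)−9=0 ⇒ 0


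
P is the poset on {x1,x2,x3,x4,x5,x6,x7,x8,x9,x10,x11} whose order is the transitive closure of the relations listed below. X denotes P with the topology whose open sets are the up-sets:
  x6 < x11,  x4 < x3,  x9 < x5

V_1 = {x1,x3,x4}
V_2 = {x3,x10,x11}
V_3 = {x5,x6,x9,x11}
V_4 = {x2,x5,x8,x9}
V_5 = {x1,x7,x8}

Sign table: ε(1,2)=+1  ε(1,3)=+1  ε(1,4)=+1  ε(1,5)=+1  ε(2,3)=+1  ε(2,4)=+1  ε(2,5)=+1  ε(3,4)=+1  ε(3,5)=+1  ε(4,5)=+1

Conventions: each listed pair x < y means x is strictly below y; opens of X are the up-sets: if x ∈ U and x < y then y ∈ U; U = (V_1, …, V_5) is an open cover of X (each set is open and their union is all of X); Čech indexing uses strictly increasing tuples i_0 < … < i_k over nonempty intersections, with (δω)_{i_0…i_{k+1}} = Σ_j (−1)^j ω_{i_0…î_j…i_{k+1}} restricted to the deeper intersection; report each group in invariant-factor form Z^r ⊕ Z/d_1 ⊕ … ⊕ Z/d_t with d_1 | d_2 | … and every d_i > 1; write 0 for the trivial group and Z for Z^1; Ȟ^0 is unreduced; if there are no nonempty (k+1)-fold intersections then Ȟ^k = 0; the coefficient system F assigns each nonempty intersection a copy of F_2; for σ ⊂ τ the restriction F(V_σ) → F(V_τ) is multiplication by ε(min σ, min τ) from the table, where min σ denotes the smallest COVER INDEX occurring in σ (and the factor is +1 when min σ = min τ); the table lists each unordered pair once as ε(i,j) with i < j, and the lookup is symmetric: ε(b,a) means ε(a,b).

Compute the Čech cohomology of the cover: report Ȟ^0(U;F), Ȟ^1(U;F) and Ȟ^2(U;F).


nonempty intersections:
  V12={x3} V15={x1} V23={x11} V34={x5,x9} V45={x8}
C dims 5,5; δ0: rk_F2 4
Ȟ^0: (5−4)−0=1 ⇒ Z/2
Ȟ^1: (5−0)−4=1 ⇒ Z/2
Ȟ^2: (0−0)−0=0 ⇒ 0

Ȟ^0 ≅ Z/2, Ȟ^1 ≅ Z/2 and Ȟ^2 ≅ 0


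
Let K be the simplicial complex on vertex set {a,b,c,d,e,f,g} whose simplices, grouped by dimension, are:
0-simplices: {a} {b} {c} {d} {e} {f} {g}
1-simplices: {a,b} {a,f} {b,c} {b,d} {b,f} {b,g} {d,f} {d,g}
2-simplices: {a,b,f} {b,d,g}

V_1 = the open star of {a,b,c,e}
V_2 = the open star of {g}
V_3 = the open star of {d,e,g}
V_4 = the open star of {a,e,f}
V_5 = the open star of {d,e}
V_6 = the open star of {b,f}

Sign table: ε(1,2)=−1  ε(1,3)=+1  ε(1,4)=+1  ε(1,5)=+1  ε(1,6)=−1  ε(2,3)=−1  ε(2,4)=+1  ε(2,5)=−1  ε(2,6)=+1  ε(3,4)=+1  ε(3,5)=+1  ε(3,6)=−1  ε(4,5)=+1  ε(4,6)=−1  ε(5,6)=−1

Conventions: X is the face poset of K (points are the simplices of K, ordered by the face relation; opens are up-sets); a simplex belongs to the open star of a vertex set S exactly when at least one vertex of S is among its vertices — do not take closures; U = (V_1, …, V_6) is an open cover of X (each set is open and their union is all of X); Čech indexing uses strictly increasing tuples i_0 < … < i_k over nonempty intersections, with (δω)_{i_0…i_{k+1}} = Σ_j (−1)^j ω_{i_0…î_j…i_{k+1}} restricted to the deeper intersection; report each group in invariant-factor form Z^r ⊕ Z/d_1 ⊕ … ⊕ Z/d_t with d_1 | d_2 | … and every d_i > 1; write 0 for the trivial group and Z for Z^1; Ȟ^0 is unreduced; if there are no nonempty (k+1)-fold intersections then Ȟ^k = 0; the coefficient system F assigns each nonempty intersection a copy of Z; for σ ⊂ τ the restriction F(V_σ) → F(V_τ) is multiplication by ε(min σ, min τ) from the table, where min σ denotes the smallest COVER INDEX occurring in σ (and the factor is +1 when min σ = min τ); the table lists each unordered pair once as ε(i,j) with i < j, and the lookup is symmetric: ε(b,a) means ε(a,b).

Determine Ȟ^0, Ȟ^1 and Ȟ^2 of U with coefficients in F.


Ȟ^0 = Z; Ȟ^1 = 0; Ȟ^2 = Z

nerve simplices:
  V1={{a},{b},{c},{e},{a,b},{a,f},{b,c},{b,d},{b,f},{b,g},{a,b,f},{b,d,g}} V2={{g},{b,g},{d,g},{b,d,g}} V3={{d},{e},{g},{b,d},{b,g},{d,f},{d,g},{b,d,g}} V4={{a},{e},{f},{a,b},{a,f},{b,f},{d,f},{a,b,f}} V5={{d},{e},{b,d},{d,f},{d,g},{b,d,g}} V6={{b},{f},{a,b},{a,f},{b,c},{b,d},{b,f},{b,g},{d,f},{a,b,f},{b,d,g}}
  V12={{b,g},{b,d,g}} V13={{e},{b,d},{b,g},{b,d,g}} V14={{a},{e},{a,b},{a,f},{b,f},{a,b,f}} V15={{e},{b,d},{b,d,g}} V16={{b},{a,b},{a,f},{b,c},{b,d},{b,f},{b,g},{a,b,f},{b,d,g}} V23={{g},{b,g},{d,g},{b,d,g}} V25={{d,g},{b,d,g}} V26={{b,g},{b,d,g}} V34={{e},{d,f}} V35={{d},{e},{b,d},{d,f},{d,g},{b,d,g}} V36={{b,d},{b,g},{d,f},{b,d,g}} V45={{e},{d,f}} V46={{f},{a,b},{a,f},{b,f},{d,f},{a,b,f}} V56={{b,d},{d,f},{b,d,g}}
  V123={{b,g},{b,d,g}} V125={{b,d,g}} V126={{b,g},{b,d,g}} V134={{e}} V135={{e},{b,d},{b,d,g}} V136={{b,d},{b,g},{b,d,g}} V145={{e}} V146={{a,b},{a,f},{b,f},{a,b,f}} V156={{b,d},{b,d,g}} V235={{d,g},{b,d,g}} V236={{b,g},{b,d,g}} V256={{b,d,g}} V345={{e},{d,f}} V346={{d,f}} V356={{b,d},{d,f},{b,d,g}} V456={{d,f}}
  V1235={{b,d,g}} V1236={{b,g},{b,d,g}} V1256={{b,d,g}} V1345={{e}} V1356={{b,d},{b,d,g}} V2356={{b,d,g}} V3456={{d,f}}
  V12356={{b,d,g}}
C dims 6,14,16,7; δ0: rk 5, SNF 1^5; δ1: rk 9, SNF 1^9; δ2: rk 6, SNF 1^6
degree 0: 6−5−0 = 1 → Ȟ^0 ≅ Z
degree 1: 14−9−5 = 0 → Ȟ^1 ≅ 0
degree 2: 16−6−9 = 1 → Ȟ^2 ≅ Z


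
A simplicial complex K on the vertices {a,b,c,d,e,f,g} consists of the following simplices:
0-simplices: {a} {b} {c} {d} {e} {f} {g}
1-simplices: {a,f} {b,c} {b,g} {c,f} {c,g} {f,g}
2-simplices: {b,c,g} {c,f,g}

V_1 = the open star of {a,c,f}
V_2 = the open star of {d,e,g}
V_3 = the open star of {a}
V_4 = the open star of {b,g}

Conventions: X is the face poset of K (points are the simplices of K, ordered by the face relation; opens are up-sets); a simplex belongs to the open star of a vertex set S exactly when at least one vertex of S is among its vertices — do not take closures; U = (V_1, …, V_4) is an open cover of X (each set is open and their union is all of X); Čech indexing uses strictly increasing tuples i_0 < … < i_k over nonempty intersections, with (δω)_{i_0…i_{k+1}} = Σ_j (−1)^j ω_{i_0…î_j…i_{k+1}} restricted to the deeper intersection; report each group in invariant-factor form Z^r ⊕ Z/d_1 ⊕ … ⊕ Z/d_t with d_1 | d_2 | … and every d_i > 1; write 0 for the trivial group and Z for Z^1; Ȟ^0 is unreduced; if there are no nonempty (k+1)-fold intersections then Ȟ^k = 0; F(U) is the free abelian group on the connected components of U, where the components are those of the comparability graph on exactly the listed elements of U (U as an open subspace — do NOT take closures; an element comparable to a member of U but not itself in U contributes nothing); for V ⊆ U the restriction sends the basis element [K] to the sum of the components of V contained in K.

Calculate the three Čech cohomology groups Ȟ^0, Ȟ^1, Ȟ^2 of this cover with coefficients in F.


Ȟ^0 = Z^3,  Ȟ^1 = 0,  Ȟ^2 = 0

nerve simplices:
  V1={{a},{c},{f},{a,f},{b,c},{c,f},{c,g},{f,g},{b,c,g},{c,f,g}} V2={{d},{e},{g},{b,g},{c,g},{f,g},{b,c,g},{c,f,g}} V3={{a},{a,f}} V4={{b},{g},{b,c},{b,g},{c,g},{f,g},{b,c,g},{c,f,g}}
  V12={{c,g},{f,g},{b,c,g},{c,f,g}} V13={{a},{a,f}} V14={{b,c},{c,g},{f,g},{b,c,g},{c,f,g}} V24={{g},{b,g},{c,g},{f,g},{b,c,g},{c,f,g}}
  V124={{c,g},{f,g},{b,c,g},{c,f,g}}
components per intersection:
  V1: {{a},{c},{f},{a,f},{b,c},{c,f},{c,g},{f,g},{b,c,g},{c,f,g}}
  V2: {{d}} {{e}} {{g},{b,g},{c,g},{f,g},{b,c,g},{c,f,g}}
  V3: {{a},{a,f}}
  V4: {{b},{g},{b,c},{b,g},{c,g},{f,g},{b,c,g},{c,f,g}}
  V12: {{c,g},{f,g},{b,c,g},{c,f,g}}
  V13: {{a},{a,f}}
  V14: {{b,c},{c,g},{f,g},{b,c,g},{c,f,g}}
  V24: {{g},{b,g},{c,g},{f,g},{b,c,g},{c,f,g}}
  V124: {{c,g},{f,g},{b,c,g},{c,f,g}}
C dims 6,4,1; δ0: rk 3, SNF 1^3; δ1: rk 1, SNF 1^1
degree 0: 6−3−0 = 3 → Ȟ^0 ≅ Z^3
degree 1: 4−1−3 = 0 → Ȟ^1 ≅ 0
degree 2: 1−0−1 = 0 → Ȟ^2 ≅ 0


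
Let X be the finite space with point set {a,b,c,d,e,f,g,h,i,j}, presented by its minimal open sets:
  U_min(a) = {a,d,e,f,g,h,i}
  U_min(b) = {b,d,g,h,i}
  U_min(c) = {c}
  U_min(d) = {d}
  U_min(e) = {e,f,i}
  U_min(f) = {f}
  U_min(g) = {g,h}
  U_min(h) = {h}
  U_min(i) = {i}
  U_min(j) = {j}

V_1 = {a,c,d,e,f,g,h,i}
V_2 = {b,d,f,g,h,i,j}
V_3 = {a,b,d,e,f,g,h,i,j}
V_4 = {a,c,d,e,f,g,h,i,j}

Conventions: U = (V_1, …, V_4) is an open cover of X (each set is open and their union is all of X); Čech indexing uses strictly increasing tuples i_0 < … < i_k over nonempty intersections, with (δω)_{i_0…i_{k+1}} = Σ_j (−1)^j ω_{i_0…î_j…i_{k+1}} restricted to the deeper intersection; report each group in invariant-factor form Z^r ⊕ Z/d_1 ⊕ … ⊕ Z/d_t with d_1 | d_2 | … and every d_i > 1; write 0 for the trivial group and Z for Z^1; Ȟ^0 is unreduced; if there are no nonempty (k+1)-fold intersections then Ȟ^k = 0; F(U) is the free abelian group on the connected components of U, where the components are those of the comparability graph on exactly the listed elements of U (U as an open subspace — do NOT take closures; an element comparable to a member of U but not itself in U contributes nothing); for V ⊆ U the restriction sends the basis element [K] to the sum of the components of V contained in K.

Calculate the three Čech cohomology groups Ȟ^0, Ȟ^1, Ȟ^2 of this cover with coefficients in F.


nerve simplices:
  V12={d,f,g,h,i} V13={a,d,e,f,g,h,i} V14={a,c,d,e,f,g,h,i} V23={b,d,f,g,h,i,j} V24={d,f,g,h,i,j} V34={a,d,e,f,g,h,i,j}
  V123={d,f,g,h,i} V124={d,f,g,h,i} V134={a,d,e,f,g,h,i} V234={d,f,g,h,i,j}
  V1234={d,f,g,h,i}
components per intersection:
  V1: {a,d,e,f,g,h,i} {c}
  V2: {b,d,g,h,i} {f} {j}
  V3: {a,b,d,e,f,g,h,i} {j}
  V4: {a,d,e,f,g,h,i} {c} {j}
  V12: {d} {f} {g,h} {i}
  V13: {a,d,e,f,g,h,i}
  V14: {a,d,e,f,g,h,i} {c}
  V23: {b,d,g,h,i} {f} {j}
  V24: {d} {f} {g,h} {i} {j}
  V34: {a,d,e,f,g,h,i} {j}
  V123: {d} {f} {g,h} {i}
  V124: {d} {f} {g,h} {i}
  V134: {a,d,e,f,g,h,i}
  V234: {d} {f} {g,h} {i} {j}
  V1234: {d} {f} {g,h} {i}
C dims 10,17,14,4; δ0: rk 7, SNF 1^7; δ1: rk 10, SNF 1^10; δ2: rk 4, SNF 1^4
degree 0: 10−7−0 = 3 → Ȟ^0 ≅ Z^3
degree 1: 17−10−7 = 0 → Ȟ^1 ≅ 0
degree 2: 14−4−10 = 0 → Ȟ^2 ≅ 0

Ȟ^0 = Z^3, Ȟ^1 = 0 and Ȟ^2 = 0


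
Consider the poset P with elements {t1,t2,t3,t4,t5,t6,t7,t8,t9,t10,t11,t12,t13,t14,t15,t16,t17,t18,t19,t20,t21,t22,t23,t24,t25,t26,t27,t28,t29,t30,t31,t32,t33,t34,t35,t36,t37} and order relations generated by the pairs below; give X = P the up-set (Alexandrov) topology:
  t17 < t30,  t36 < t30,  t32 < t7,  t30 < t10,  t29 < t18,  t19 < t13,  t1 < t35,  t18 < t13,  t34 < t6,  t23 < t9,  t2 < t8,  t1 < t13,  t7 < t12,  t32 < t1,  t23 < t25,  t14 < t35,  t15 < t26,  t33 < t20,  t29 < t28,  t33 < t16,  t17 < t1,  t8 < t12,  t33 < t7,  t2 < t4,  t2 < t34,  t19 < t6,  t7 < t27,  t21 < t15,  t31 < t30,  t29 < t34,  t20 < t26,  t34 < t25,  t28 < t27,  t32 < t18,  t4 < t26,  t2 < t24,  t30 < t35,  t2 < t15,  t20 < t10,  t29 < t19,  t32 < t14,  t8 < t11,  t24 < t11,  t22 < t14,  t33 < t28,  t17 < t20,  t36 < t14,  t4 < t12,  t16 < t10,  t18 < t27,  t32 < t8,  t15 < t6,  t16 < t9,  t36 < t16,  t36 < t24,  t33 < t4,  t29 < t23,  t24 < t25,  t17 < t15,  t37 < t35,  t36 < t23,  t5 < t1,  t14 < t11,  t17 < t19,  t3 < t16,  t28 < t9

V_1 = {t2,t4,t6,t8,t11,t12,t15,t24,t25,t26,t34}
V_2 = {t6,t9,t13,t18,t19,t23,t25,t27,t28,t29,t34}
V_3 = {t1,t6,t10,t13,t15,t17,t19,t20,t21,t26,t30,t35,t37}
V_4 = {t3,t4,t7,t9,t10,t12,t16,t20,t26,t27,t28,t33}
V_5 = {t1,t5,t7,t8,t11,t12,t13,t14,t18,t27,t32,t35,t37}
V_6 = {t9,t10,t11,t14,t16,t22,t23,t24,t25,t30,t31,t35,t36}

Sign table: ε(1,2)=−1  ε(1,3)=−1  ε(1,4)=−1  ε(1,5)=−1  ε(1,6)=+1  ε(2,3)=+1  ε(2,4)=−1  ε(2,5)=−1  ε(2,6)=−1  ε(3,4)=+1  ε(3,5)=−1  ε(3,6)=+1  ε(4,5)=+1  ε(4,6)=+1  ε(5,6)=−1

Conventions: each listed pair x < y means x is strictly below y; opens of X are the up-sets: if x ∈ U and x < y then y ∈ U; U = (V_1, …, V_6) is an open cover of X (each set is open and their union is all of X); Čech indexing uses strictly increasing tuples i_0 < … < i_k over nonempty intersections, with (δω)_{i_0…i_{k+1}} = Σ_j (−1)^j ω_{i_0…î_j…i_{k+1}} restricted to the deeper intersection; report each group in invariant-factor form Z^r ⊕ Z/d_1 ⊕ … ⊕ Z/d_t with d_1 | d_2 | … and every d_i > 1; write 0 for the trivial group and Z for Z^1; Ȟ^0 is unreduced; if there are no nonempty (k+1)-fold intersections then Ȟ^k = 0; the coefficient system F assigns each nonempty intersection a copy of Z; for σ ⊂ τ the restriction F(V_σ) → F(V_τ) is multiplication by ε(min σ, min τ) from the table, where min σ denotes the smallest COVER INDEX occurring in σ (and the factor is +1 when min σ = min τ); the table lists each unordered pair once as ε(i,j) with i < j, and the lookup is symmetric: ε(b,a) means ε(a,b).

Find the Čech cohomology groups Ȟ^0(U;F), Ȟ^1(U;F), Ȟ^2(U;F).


intersection data:
  V12={t6,t25,t34} V13={t6,t15,t26} V14={t4,t12,t26} V15={t8,t11,t12} V16={t11,t24,t25} V23={t6,t13,t19} V24={t9,t27,t28} V25={t13,t18,t27} V26={t9,t23,t25} V34={t10,t20,t26} V35={t1,t13,t35,t37} V36={t10,t30,t35} V45={t7,t12,t27} V46={t9,t10,t16} V56={t11,t14,t35}
  V123={t6} V126={t25} V134={t26} V145={t12} V156={t11} V235={t13} V245={t27} V246={t9} V346={t10} V356={t35}
C dims 6,15,10; δ0: rk 6, SNF 1^5·2; δ1: rk 9, SNF 1^9
Ȟ^0 = (6 − 6) − 0 = 0, so Ȟ^0 ≅ 0
Ȟ^1 = (15 − 9) − 6 = 0 plus torsion [2], so Ȟ^1 ≅ Z/2
Ȟ^2 = (10 − 0) − 9 = 1, so Ȟ^2 ≅ Z

Ȟ^0 = 0, Ȟ^1 = Z/2, Ȟ^2 = Z


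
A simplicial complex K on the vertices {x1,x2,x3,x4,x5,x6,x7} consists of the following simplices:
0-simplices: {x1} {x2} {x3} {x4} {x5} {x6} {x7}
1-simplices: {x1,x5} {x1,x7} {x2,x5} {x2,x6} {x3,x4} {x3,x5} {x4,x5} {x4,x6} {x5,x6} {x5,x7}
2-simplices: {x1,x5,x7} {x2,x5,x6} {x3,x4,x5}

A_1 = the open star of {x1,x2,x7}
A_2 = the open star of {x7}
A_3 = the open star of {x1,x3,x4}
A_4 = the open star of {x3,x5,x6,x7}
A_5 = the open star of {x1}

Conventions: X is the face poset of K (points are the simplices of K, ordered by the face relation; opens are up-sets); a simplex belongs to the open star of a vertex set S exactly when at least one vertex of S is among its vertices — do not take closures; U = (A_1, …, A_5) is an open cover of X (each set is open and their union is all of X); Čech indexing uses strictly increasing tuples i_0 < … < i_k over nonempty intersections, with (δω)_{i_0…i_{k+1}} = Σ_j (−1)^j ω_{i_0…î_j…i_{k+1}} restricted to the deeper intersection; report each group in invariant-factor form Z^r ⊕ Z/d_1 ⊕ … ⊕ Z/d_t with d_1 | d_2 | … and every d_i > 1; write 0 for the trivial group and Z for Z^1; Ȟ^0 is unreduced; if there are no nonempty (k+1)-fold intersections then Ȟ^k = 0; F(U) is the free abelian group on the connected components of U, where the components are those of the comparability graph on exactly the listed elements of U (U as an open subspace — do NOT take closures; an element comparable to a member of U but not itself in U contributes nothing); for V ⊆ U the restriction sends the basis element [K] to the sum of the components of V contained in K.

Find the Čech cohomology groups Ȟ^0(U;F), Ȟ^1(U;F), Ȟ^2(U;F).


Ȟ^0 ≅ Z; Ȟ^1 ≅ Z; Ȟ^2 ≅ 0

nerve simplices:
  A1={{x1},{x2},{x7},{x1,x5},{x1,x7},{x2,x5},{x2,x6},{x5,x7},{x1,x5,x7},{x2,x5,x6}} A2={{x7},{x1,x7},{x5,x7},{x1,x5,x7}} A3={{x1},{x3},{x4},{x1,x5},{x1,x7},{x3,x4},{x3,x5},{x4,x5},{x4,x6},{x1,x5,x7},{x3,x4,x5}} A4={{x3},{x5},{x6},{x7},{x1,x5},{x1,x7},{x2,x5},{x2,x6},{x3,x4},{x3,x5},{x4,x5},{x4,x6},{x5,x6},{x5,x7},{x1,x5,x7},{x2,x5,x6},{x3,x4,x5}} A5={{x1},{x1,x5},{x1,x7},{x1,x5,x7}}
  A12={{x7},{x1,x7},{x5,x7},{x1,x5,x7}} A13={{x1},{x1,x5},{x1,x7},{x1,x5,x7}} A14={{x7},{x1,x5},{x1,x7},{x2,x5},{x2,x6},{x5,x7},{x1,x5,x7},{x2,x5,x6}} A15={{x1},{x1,x5},{x1,x7},{x1,x5,x7}} A23={{x1,x7},{x1,x5,x7}} A24={{x7},{x1,x7},{x5,x7},{x1,x5,x7}} A25={{x1,x7},{x1,x5,x7}} A34={{x3},{x1,x5},{x1,x7},{x3,x4},{x3,x5},{x4,x5},{x4,x6},{x1,x5,x7},{x3,x4,x5}} A35={{x1},{x1,x5},{x1,x7},{x1,x5,x7}} A45={{x1,x5},{x1,x7},{x1,x5,x7}}
  A123={{x1,x7},{x1,x5,x7}} A124={{x7},{x1,x7},{x5,x7},{x1,x5,x7}} A125={{x1,x7},{x1,x5,x7}} A134={{x1,x5},{x1,x7},{x1,x5,x7}} A135={{x1},{x1,x5},{x1,x7},{x1,x5,x7}} A145={{x1,x5},{x1,x7},{x1,x5,x7}} A234={{x1,x7},{x1,x5,x7}} A235={{x1,x7},{x1,x5,x7}} A245={{x1,x7},{x1,x5,x7}} A345={{x1,x5},{x1,x7},{x1,x5,x7}}
  A1234={{x1,x7},{x1,x5,x7}} A1235={{x1,x7},{x1,x5,x7}} A1245={{x1,x7},{x1,x5,x7}} A1345={{x1,x5},{x1,x7},{x1,x5,x7}} A2345={{x1,x7},{x1,x5,x7}}
  A12345={{x1,x7},{x1,x5,x7}}
components per intersection:
  A1: {{x1},{x7},{x1,x5},{x1,x7},{x5,x7},{x1,x5,x7}} {{x2},{x2,x5},{x2,x6},{x2,x5,x6}}
  A2: {{x7},{x1,x7},{x5,x7},{x1,x5,x7}}
  A3: {{x1},{x1,x5},{x1,x7},{x1,x5,x7}} {{x3},{x4},{x3,x4},{x3,x5},{x4,x5},{x4,x6},{x3,x4,x5}}
  A4: {{x3},{x5},{x6},{x7},{x1,x5},{x1,x7},{x2,x5},{x2,x6},{x3,x4},{x3,x5},{x4,x5},{x4,x6},{x5,x6},{x5,x7},{x1,x5,x7},{x2,x5,x6},{x3,x4,x5}}
  A5: {{x1},{x1,x5},{x1,x7},{x1,x5,x7}}
  A12: {{x7},{x1,x7},{x5,x7},{x1,x5,x7}}
  A13: {{x1},{x1,x5},{x1,x7},{x1,x5,x7}}
  A14: {{x7},{x1,x5},{x1,x7},{x5,x7},{x1,x5,x7}} {{x2,x5},{x2,x6},{x2,x5,x6}}
  A15: {{x1},{x1,x5},{x1,x7},{x1,x5,x7}}
  A23: {{x1,x7},{x1,x5,x7}}
  A24: {{x7},{x1,x7},{x5,x7},{x1,x5,x7}}
  A25: {{x1,x7},{x1,x5,x7}}
  A34: {{x3},{x3,x4},{x3,x5},{x4,x5},{x3,x4,x5}} {{x1,x5},{x1,x7},{x1,x5,x7}} {{x4,x6}}
  A35: {{x1},{x1,x5},{x1,x7},{x1,x5,x7}}
  A45: {{x1,x5},{x1,x7},{x1,x5,x7}}
  A123: {{x1,x7},{x1,x5,x7}}
  A124: {{x7},{x1,x7},{x5,x7},{x1,x5,x7}}
  A125: {{x1,x7},{x1,x5,x7}}
  A134: {{x1,x5},{x1,x7},{x1,x5,x7}}
  A135: {{x1},{x1,x5},{x1,x7},{x1,x5,x7}}
  A145: {{x1,x5},{x1,x7},{x1,x5,x7}}
  A234: {{x1,x7},{x1,x5,x7}}
  A235: {{x1,x7},{x1,x5,x7}}
  A245: {{x1,x7},{x1,x5,x7}}
  A345: {{x1,x5},{x1,x7},{x1,x5,x7}}
  A1234: {{x1,x7},{x1,x5,x7}}
  A1235: {{x1,x7},{x1,x5,x7}}
  A1245: {{x1,x7},{x1,x5,x7}}
  A1345: {{x1,x5},{x1,x7},{x1,x5,x7}}
  A2345: {{x1,x7},{x1,x5,x7}}
  A12345: {{x1,x7},{x1,x5,x7}}
C dims 7,13,10,5; δ0: rk 6, SNF 1^6; δ1: rk 6, SNF 1^6; δ2: rk 4, SNF 1^4
degree 0: 7−6−0 = 1 → Ȟ^0 ≅ Z
degree 1: 13−6−6 = 1 → Ȟ^1 ≅ Z
degree 2: 10−4−6 = 0 → Ȟ^2 ≅ 0


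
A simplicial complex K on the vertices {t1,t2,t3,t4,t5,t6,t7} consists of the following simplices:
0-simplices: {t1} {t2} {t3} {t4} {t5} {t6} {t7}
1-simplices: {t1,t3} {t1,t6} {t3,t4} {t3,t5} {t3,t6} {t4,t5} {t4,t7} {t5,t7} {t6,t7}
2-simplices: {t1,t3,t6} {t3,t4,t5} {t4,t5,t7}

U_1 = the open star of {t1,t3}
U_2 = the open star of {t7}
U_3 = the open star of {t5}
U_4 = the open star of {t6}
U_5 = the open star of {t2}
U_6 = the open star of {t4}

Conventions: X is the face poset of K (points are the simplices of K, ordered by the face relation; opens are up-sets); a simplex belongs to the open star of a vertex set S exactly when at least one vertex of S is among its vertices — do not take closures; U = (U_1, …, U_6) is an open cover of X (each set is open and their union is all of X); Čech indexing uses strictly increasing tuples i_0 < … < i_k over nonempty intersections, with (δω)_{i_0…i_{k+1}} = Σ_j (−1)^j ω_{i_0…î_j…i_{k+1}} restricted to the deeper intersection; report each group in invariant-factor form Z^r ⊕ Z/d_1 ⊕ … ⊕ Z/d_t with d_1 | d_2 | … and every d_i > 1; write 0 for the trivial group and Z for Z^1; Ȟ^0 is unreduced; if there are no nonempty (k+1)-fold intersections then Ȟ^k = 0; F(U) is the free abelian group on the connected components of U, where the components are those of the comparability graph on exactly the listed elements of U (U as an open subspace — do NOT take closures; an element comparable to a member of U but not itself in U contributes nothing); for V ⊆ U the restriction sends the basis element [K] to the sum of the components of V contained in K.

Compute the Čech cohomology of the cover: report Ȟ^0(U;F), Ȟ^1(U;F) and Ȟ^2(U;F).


Ȟ^0 = Z^2, Ȟ^1 = Z and Ȟ^2 = 0

intersection data:
  U1={{t1},{t3},{t1,t3},{t1,t6},{t3,t4},{t3,t5},{t3,t6},{t1,t3,t6},{t3,t4,t5}} U2={{t7},{t4,t7},{t5,t7},{t6,t7},{t4,t5,t7}} U3={{t5},{t3,t5},{t4,t5},{t5,t7},{t3,t4,t5},{t4,t5,t7}} U4={{t6},{t1,t6},{t3,t6},{t6,t7},{t1,t3,t6}} U5={{t2}} U6={{t4},{t3,t4},{t4,t5},{t4,t7},{t3,t4,t5},{t4,t5,t7}}
  U13={{t3,t5},{t3,t4,t5}} U14={{t1,t6},{t3,t6},{t1,t3,t6}} U16={{t3,t4},{t3,t4,t5}} U23={{t5,t7},{t4,t5,t7}} U24={{t6,t7}} U26={{t4,t7},{t4,t5,t7}} U36={{t4,t5},{t3,t4,t5},{t4,t5,t7}}
  U136={{t3,t4,t5}} U236={{t4,t5,t7}}
components per intersection:
  U1: {{t1},{t3},{t1,t3},{t1,t6},{t3,t4},{t3,t5},{t3,t6},{t1,t3,t6},{t3,t4,t5}}
  U2: {{t7},{t4,t7},{t5,t7},{t6,t7},{t4,t5,t7}}
  U3: {{t5},{t3,t5},{t4,t5},{t5,t7},{t3,t4,t5},{t4,t5,t7}}
  U4: {{t6},{t1,t6},{t3,t6},{t6,t7},{t1,t3,t6}}
  U5: {{t2}}
  U6: {{t4},{t3,t4},{t4,t5},{t4,t7},{t3,t4,t5},{t4,t5,t7}}
  U13: {{t3,t5},{t3,t4,t5}}
  U14: {{t1,t6},{t3,t6},{t1,t3,t6}}
  U16: {{t3,t4},{t3,t4,t5}}
  U23: {{t5,t7},{t4,t5,t7}}
  U24: {{t6,t7}}
  U26: {{t4,t7},{t4,t5,t7}}
  U36: {{t4,t5},{t3,t4,t5},{t4,t5,t7}}
  U136: {{t3,t4,t5}}
  U236: {{t4,t5,t7}}
C dims 6,7,2; δ0: rk 4, SNF 1^4; δ1: rk 2, SNF 1^2
Ȟ^0 = (6 − 4) − 0 = 2, so Ȟ^0 ≅ Z^2
Ȟ^1 = (7 − 2) − 4 = 1, so Ȟ^1 ≅ Z
Ȟ^2 = (2 − 0) − 2 = 0, so Ȟ^2 ≅ 0


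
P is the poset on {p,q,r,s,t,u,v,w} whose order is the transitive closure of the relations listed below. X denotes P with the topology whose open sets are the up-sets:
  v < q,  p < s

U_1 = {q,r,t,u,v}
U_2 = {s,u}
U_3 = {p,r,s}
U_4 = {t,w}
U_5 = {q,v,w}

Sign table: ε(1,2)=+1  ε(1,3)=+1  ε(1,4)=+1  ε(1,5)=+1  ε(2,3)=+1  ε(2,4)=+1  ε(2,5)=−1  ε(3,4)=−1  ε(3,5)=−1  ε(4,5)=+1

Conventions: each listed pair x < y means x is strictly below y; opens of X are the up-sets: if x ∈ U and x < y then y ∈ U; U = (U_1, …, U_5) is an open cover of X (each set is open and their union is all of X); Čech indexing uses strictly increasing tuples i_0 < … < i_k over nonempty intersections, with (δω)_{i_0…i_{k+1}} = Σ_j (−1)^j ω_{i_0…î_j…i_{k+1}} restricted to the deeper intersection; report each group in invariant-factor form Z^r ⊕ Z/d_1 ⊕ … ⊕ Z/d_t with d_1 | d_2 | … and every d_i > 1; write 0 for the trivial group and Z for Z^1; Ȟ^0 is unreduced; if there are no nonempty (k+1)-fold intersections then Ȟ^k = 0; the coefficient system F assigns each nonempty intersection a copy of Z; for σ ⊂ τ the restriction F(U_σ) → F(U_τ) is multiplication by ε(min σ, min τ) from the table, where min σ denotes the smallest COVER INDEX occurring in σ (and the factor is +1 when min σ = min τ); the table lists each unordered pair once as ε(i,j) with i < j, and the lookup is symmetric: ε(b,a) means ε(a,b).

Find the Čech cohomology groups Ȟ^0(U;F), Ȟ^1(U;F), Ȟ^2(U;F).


Ȟ^0 = Z; Ȟ^1 = Z^2; Ȟ^2 = 0

nerve simplices:
  U12={u} U13={r} U14={t} U15={q,v} U23={s} U45={w}
C dims 5,6; δ0: rk 4, SNF 1^4
degree 0: 5−4−0 = 1 → Ȟ^0 ≅ Z
degree 1: 6−0−4 = 2 → Ȟ^1 ≅ Z^2
degree 2: 0−0−0 = 0 → Ȟ^2 ≅ 0


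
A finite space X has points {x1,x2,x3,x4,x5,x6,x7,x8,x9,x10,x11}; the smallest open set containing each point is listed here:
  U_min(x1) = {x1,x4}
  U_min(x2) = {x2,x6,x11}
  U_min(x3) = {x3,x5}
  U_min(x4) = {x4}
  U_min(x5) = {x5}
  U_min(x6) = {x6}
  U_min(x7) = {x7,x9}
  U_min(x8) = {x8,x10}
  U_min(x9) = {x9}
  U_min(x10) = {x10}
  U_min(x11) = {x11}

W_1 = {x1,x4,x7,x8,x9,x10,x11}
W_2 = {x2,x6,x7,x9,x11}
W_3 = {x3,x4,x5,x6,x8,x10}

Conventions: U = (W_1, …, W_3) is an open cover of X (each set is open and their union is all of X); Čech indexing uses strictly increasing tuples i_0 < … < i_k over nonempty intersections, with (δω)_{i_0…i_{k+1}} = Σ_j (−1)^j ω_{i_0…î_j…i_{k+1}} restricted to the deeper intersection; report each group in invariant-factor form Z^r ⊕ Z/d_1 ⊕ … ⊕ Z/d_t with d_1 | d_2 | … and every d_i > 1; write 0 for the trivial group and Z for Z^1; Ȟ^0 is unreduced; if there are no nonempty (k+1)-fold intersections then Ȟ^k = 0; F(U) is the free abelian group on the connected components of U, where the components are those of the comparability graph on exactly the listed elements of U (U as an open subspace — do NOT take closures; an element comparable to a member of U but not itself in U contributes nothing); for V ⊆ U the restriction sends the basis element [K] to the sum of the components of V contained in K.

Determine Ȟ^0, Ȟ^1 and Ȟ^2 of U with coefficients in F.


Ȟ^0(U;F) ≅ Z^5, Ȟ^1(U;F) ≅ 0 and Ȟ^2(U;F) ≅ 0

nonempty intersections:
  W12={x7,x9,x11} W13={x4,x8,x10} W23={x6}
components per intersection:
  W1: {x1,x4} {x7,x9} {x8,x10} {x11}
  W2: {x2,x6,x11} {x7,x9}
  W3: {x3,x5} {x4} {x6} {x8,x10}
  W12: {x7,x9} {x11}
  W13: {x4} {x8,x10}
  W23: {x6}
C dims 10,5; δ0: rk 5, SNF 1^5
Ȟ^0: (10−5)−0=5 ⇒ Z^5
Ȟ^1: (5−0)−5=0 ⇒ 0
Ȟ^2: (0−0)−0=0 ⇒ 0


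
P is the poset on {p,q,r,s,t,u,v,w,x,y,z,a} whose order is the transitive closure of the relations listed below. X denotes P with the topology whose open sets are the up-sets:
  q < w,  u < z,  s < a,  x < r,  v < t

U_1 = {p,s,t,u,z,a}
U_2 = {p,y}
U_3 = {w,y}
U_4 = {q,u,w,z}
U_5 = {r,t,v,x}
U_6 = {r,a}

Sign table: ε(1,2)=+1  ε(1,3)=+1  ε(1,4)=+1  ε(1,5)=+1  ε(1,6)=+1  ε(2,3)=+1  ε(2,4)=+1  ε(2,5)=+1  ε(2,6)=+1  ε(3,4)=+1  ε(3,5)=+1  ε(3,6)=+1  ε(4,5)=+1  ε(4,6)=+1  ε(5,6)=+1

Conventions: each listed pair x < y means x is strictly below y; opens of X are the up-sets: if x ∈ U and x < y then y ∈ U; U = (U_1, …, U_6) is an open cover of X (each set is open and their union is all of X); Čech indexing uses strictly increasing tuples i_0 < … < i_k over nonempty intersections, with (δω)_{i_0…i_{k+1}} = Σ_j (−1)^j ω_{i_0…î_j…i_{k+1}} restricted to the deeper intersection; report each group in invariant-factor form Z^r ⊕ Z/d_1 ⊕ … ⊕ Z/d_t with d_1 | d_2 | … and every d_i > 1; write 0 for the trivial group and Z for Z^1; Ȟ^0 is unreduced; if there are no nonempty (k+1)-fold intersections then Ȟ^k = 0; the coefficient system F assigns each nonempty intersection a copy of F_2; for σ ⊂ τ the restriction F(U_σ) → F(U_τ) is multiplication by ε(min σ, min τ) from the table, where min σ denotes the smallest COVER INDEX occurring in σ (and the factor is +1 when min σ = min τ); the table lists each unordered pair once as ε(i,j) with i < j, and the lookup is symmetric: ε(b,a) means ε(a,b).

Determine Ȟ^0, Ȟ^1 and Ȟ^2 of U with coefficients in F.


Ȟ^0(U;F) ≅ Z/2, Ȟ^1(U;F) ≅ Z/2 ⊕ Z/2 and Ȟ^2(U;F) ≅ 0

intersection data:
  U12={p} U14={u,z} U15={t} U16={a} U23={y} U34={w} U56={r}
C dims 6,7; δ0: rk_F2 5
Ȟ^0 = (6 − 5) − 0 = 1, so Ȟ^0 ≅ Z/2
Ȟ^1 = (7 − 0) − 5 = 2, so Ȟ^1 ≅ Z/2 ⊕ Z/2
Ȟ^2 = (0 − 0) − 0 = 0, so Ȟ^2 ≅ 0


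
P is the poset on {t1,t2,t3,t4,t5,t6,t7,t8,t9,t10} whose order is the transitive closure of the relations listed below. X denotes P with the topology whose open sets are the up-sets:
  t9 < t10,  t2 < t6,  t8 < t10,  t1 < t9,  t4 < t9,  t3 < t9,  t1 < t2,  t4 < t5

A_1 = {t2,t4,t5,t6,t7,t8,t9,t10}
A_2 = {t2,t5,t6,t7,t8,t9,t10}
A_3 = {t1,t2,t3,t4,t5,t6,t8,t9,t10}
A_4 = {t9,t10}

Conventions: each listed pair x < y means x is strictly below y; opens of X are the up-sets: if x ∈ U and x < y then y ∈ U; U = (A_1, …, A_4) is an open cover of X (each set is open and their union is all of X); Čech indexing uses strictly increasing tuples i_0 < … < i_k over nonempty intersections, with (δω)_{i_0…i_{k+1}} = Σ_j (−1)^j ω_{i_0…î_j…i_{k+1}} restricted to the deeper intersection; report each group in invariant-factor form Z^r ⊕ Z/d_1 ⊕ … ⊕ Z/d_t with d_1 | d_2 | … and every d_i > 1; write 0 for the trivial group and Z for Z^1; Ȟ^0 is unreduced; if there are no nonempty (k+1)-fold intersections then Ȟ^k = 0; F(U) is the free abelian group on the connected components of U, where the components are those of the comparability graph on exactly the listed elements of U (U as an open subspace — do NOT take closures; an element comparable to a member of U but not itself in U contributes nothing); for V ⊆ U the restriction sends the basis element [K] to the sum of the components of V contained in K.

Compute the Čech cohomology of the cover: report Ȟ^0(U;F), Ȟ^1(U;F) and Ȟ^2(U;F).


nerve of the cover:
  A12={t2,t5,t6,t7,t8,t9,t10} A13={t2,t4,t5,t6,t8,t9,t10} A14={t9,t10} A23={t2,t5,t6,t8,t9,t10} A24={t9,t10} A34={t9,t10}
  A123={t2,t5,t6,t8,t9,t10} A124={t9,t10} A134={t9,t10} A234={t9,t10}
  A1234={t9,t10}
components per intersection:
  A1: {t2,t6} {t4,t5,t8,t9,t10} {t7}
  A2: {t2,t6} {t5} {t7} {t8,t9,t10}
  A3: {t1,t2,t3,t4,t5,t6,t8,t9,t10}
  A4: {t9,t10}
  A12: {t2,t6} {t5} {t7} {t8,t9,t10}
  A13: {t2,t6} {t4,t5,t8,t9,t10}
  A14: {t9,t10}
  A23: {t2,t6} {t5} {t8,t9,t10}
  A24: {t9,t10}
  A34: {t9,t10}
  A123: {t2,t6} {t5} {t8,t9,t10}
  A124: {t9,t10}
  A134: {t9,t10}
  A234: {t9,t10}
  A1234: {t9,t10}
C dims 9,12,6,1; δ0: rk 7, SNF 1^7; δ1: rk 5, SNF 1^5; δ2: rk 1, SNF 1^1
Ȟ^0 = (9 − 7) − 0 = 2, so Ȟ^0 ≅ Z^2
Ȟ^1 = (12 − 5) − 7 = 0, so Ȟ^1 ≅ 0
Ȟ^2 = (6 − 1) − 5 = 0, so Ȟ^2 ≅ 0

Ȟ^0(U;F) ≅ Z^2,  Ȟ^1(U;F) ≅ 0,  Ȟ^2(U;F) ≅ 0


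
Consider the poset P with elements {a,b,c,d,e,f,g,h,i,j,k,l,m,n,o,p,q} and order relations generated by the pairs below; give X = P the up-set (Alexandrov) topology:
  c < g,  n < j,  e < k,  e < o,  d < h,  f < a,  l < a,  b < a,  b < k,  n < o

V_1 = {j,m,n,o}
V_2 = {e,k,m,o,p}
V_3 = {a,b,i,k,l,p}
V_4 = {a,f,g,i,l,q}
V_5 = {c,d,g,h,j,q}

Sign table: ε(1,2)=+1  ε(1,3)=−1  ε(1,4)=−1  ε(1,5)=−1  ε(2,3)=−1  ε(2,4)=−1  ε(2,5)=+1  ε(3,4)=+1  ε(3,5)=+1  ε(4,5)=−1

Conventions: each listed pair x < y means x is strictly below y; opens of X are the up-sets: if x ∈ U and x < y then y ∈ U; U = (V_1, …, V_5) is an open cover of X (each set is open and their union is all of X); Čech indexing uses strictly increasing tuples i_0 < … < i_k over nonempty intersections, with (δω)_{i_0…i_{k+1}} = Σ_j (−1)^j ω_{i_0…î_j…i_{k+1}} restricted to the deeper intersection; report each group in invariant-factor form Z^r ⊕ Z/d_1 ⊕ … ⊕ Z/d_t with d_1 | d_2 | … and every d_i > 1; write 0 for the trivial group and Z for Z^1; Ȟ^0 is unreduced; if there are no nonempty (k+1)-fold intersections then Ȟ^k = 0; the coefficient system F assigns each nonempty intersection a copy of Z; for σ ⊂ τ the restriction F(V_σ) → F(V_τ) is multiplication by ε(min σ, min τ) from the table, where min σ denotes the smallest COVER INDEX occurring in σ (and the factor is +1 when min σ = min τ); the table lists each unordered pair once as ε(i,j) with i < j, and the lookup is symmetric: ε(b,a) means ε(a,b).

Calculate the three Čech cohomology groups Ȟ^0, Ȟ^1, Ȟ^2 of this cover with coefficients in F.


Ȟ^0 = 0; Ȟ^1 = Z/2; Ȟ^2 = 0

nerve simplices:
  V12={m,o} V15={j} V23={k,p} V34={a,i,l} V45={g,q}
C dims 5,5; δ0: rk 5, SNF 1^4·2
degree 0: 5−5−0 = 0 → Ȟ^0 ≅ 0
degree 1: 5−0−5 = 0 plus torsion [2] → Ȟ^1 ≅ Z/2
degree 2: 0−0−0 = 0 → Ȟ^2 ≅ 0
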